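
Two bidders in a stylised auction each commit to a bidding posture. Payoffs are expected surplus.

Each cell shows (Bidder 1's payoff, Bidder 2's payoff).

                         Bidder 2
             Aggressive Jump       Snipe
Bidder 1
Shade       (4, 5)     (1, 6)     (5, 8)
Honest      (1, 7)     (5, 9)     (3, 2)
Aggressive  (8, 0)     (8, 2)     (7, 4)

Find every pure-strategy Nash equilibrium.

(Aggressive, Snipe)

Bidder 1 against Aggressive: payoffs 4, 1, 8 → best response Aggressive.
Bidder 1 against Jump: payoffs 1, 5, 8 → best response Aggressive.
Bidder 1 against Snipe: payoffs 5, 3, 7 → best response Aggressive.
Bidder 2 against Shade: payoffs 5, 6, 8 → best response Snipe.
Bidder 2 against Honest: payoffs 7, 9, 2 → best response Jump.
Bidder 2 against Aggressive: payoffs 0, 2, 4 → best response Snipe.
Mutual best responses: (Aggressive, Snipe).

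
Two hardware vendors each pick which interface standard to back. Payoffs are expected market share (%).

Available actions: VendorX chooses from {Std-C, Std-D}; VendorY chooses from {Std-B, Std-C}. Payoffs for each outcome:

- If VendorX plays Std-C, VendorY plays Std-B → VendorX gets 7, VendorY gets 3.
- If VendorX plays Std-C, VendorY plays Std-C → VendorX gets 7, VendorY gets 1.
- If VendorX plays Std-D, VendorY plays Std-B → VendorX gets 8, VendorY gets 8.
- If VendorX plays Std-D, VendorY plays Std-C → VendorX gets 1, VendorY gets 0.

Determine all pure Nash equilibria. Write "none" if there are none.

(Std-C, Std-B): VendorX can switch to Std-D (7 → 8). Not NE.
(Std-C, Std-C): VendorY can switch to Std-B (1 → 3). Not NE.
(Std-D, Std-B): VendorX gets 8, best alternative 7; VendorY gets 8, best alternative 0. No profitable deviation — NE.
(Std-D, Std-C): VendorX can switch to Std-C (1 → 7). Not NE.

The unique pure-strategy Nash equilibrium is (Std-D, Std-B).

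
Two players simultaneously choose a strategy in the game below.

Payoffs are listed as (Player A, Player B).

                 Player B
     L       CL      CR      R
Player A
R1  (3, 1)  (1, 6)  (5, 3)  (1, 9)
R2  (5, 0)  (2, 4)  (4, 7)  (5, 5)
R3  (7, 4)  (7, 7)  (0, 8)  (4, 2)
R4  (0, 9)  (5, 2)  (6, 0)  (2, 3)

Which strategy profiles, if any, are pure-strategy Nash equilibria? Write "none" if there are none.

Player A against L: payoffs 3, 5, 7, 0 → best response R3.
Player A against CL: payoffs 1, 2, 7, 5 → best response R3.
Player A against CR: payoffs 5, 4, 0, 6 → best response R4.
Player A against R: payoffs 1, 5, 4, 2 → best response R2.
Player B against R1: payoffs 1, 6, 3, 9 → best response R.
Player B against R2: payoffs 0, 4, 7, 5 → best response CR.
Player B against R3: payoffs 4, 7, 8, 2 → best response CR.
Player B against R4: payoffs 9, 2, 0, 3 → best response L.
No profile is a mutual best response for all players.

No pure-strategy Nash equilibrium.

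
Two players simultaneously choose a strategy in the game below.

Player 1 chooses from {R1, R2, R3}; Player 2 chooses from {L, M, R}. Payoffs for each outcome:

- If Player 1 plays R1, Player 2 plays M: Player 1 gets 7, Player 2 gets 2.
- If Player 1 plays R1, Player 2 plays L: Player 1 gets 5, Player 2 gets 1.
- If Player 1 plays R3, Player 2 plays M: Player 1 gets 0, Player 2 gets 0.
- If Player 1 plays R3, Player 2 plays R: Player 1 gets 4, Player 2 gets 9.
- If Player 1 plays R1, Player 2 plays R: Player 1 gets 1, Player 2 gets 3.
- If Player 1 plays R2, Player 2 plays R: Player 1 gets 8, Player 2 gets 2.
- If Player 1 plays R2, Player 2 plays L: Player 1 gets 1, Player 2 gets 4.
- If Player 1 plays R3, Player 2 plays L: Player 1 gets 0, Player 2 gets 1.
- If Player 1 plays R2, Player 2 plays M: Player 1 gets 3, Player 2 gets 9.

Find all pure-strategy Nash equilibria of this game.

Mark each player's best response to every combination of opponents' strategies; a profile where every player is best-responding is a pure Nash equilibrium.
Player 1 against L: payoffs 5, 1, 0 → best response R1.
Player 1 against M: payoffs 7, 3, 0 → best response R1.
Player 1 against R: payoffs 1, 8, 4 → best response R2.
Player 2 against R1: payoffs 1, 2, 3 → best response R.
Player 2 against R2: payoffs 4, 9, 2 → best response M.
Player 2 against R3: payoffs 1, 0, 9 → best response R.
No profile is a mutual best response for all players.

none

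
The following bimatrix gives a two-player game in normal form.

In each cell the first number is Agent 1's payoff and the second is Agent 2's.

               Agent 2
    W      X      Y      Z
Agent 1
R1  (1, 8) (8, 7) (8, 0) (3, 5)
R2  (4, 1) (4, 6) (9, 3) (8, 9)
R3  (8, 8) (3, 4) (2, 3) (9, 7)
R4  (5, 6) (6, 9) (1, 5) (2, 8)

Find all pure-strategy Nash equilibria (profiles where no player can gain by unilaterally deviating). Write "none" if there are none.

(R3, W)

Agent 1 against W: payoffs 1, 4, 8, 5 → best response R3.
Agent 1 against X: payoffs 8, 4, 3, 6 → best response R1.
Agent 1 against Y: payoffs 8, 9, 2, 1 → best response R2.
Agent 1 against Z: payoffs 3, 8, 9, 2 → best response R3.
Agent 2 against R1: payoffs 8, 7, 0, 5 → best response W.
Agent 2 against R2: payoffs 1, 6, 3, 9 → best response Z.
Agent 2 against R3: payoffs 8, 4, 3, 7 → best response W.
Agent 2 against R4: payoffs 6, 9, 5, 8 → best response X.
Mutual best responses: (R3, W).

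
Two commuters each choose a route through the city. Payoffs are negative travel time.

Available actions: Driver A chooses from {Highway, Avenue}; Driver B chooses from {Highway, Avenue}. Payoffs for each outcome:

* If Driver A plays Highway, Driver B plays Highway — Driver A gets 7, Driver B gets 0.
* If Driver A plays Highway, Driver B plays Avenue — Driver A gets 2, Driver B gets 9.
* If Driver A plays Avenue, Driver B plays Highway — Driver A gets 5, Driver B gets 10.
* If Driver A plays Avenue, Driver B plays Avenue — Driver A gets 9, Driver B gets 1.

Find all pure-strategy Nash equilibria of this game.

Driver A against Highway: payoffs 7, 5 → best response Highway.
Driver A against Avenue: payoffs 2, 9 → best response Avenue.
Driver B against Highway: payoffs 0, 9 → best response Avenue.
Driver B against Avenue: payoffs 10, 1 → best response Highway.
No profile is a mutual best response for all players.

No pure-strategy Nash equilibrium.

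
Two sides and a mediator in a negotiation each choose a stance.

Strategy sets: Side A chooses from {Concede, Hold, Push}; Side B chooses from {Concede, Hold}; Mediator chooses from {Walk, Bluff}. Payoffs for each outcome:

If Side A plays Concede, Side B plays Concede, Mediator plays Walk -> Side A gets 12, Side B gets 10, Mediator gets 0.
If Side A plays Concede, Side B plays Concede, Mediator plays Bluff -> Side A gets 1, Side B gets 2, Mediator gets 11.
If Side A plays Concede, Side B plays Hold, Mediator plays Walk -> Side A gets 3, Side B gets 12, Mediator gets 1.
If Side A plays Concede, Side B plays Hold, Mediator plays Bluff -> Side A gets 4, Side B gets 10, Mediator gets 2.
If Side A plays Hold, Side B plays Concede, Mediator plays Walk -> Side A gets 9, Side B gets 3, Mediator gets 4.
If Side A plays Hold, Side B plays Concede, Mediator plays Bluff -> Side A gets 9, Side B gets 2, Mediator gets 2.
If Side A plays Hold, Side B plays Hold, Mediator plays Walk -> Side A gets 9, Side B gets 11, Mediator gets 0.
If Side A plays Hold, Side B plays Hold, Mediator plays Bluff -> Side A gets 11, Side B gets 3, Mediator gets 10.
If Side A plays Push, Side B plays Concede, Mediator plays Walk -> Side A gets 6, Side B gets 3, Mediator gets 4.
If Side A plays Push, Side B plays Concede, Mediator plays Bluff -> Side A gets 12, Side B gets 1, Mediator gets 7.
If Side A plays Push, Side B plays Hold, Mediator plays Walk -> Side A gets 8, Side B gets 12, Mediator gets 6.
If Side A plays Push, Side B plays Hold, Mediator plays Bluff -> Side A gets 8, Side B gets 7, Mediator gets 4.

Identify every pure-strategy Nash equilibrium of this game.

Mark each player's best response to every combination of opponents' strategies; a profile where every player is best-responding is a pure Nash equilibrium.
Side A against (Concede, Walk): payoffs 12, 9, 6 → best response Concede.
Side A against (Concede, Bluff): payoffs 1, 9, 12 → best response Push.
Side A against (Hold, Walk): payoffs 3, 9, 8 → best response Hold.
Side A against (Hold, Bluff): payoffs 4, 11, 8 → best response Hold.
Side B against (Concede, Walk): payoffs 10, 12 → best response Hold.
Side B against (Concede, Bluff): payoffs 2, 10 → best response Hold.
Side B against (Hold, Walk): payoffs 3, 11 → best response Hold.
Side B against (Hold, Bluff): payoffs 2, 3 → best response Hold.
Side B against (Push, Walk): payoffs 3, 12 → best response Hold.
Side B against (Push, Bluff): payoffs 1, 7 → best response Hold.
Mediator against (Concede, Concede): payoffs 0, 11 → best response Bluff.
Mediator against (Concede, Hold): payoffs 1, 2 → best response Bluff.
Mediator against (Hold, Concede): payoffs 4, 2 → best response Walk.
Mediator against (Hold, Hold): payoffs 0, 10 → best response Bluff.
Mediator against (Push, Concede): payoffs 4, 7 → best response Bluff.
Mediator against (Push, Hold): payoffs 6, 4 → best response Walk.
Mutual best responses: (Hold, Hold, Bluff).

Pure NE: (Hold, Hold, Bluff)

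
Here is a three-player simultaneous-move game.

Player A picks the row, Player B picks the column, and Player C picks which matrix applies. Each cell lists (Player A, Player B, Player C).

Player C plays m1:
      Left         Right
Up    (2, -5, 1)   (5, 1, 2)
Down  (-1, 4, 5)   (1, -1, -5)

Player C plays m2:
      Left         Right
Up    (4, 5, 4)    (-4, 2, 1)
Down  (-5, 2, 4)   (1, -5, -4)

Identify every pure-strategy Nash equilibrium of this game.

Pure-strategy Nash equilibria: (Up, Left, m2); (Up, Right, m1)

Player A against (Left, m1): payoffs 2, -1 → best response Up.
Player A against (Left, m2): payoffs 4, -5 → best response Up.
Player A against (Right, m1): payoffs 5, 1 → best response Up.
Player A against (Right, m2): payoffs -4, 1 → best response Down.
Player B against (Up, m1): payoffs -5, 1 → best response Right.
Player B against (Up, m2): payoffs 5, 2 → best response Left.
Player B against (Down, m1): payoffs 4, -1 → best response Left.
Player B against (Down, m2): payoffs 2, -5 → best response Left.
Player C against (Up, Left): payoffs 1, 4 → best response m2.
Player C against (Up, Right): payoffs 2, 1 → best response m1.
Player C against (Down, Left): payoffs 5, 4 → best response m1.
Player C against (Down, Right): payoffs -5, -4 → best response m2.
Mutual best responses: (Up, Left, m2); (Up, Right, m1).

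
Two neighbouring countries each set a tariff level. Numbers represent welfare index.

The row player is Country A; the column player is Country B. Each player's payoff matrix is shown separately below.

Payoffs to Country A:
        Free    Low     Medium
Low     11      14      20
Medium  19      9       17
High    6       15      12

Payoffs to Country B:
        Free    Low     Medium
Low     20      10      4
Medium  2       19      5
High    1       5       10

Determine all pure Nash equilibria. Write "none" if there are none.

There is no pure-strategy Nash equilibrium.

(Low, Free): Country A can switch to Medium (11 → 19). Not NE.
(Low, Low): Country A can switch to High (14 → 15). Not NE.
(Low, Medium): Country B can switch to Free (4 → 20). Not NE.
(Medium, Free): Country B can switch to Low (2 → 19). Not NE.
(Medium, Low): Country A can switch to Low (9 → 14). Not NE.
(Medium, Medium): Country A can switch to Low (17 → 20). Not NE.
(High, Free): Country A can switch to Low (6 → 11). Not NE.
(High, Low): Country B can switch to Medium (5 → 10). Not NE.
(The remaining 1 profile has a profitable deviation by the same check.)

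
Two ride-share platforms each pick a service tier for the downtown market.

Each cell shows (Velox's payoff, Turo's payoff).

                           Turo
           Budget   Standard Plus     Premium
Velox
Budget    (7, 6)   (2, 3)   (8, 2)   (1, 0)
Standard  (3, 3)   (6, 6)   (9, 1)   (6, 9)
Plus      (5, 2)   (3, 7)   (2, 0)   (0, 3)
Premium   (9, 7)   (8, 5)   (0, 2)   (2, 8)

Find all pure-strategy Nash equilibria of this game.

For each player, find the best response to each opponent profile; mutual best responses are the pure NE.
Velox against Budget: payoffs 7, 3, 5, 9 → best response Premium.
Velox against Standard: payoffs 2, 6, 3, 8 → best response Premium.
Velox against Plus: payoffs 8, 9, 2, 0 → best response Standard.
Velox against Premium: payoffs 1, 6, 0, 2 → best response Standard.
Turo against Budget: payoffs 6, 3, 2, 0 → best response Budget.
Turo against Standard: payoffs 3, 6, 1, 9 → best response Premium.
Turo against Plus: payoffs 2, 7, 0, 3 → best response Standard.
Turo against Premium: payoffs 7, 5, 2, 8 → best response Premium.
Mutual best responses: (Standard, Premium).

Pure NE: (Standard, Premium)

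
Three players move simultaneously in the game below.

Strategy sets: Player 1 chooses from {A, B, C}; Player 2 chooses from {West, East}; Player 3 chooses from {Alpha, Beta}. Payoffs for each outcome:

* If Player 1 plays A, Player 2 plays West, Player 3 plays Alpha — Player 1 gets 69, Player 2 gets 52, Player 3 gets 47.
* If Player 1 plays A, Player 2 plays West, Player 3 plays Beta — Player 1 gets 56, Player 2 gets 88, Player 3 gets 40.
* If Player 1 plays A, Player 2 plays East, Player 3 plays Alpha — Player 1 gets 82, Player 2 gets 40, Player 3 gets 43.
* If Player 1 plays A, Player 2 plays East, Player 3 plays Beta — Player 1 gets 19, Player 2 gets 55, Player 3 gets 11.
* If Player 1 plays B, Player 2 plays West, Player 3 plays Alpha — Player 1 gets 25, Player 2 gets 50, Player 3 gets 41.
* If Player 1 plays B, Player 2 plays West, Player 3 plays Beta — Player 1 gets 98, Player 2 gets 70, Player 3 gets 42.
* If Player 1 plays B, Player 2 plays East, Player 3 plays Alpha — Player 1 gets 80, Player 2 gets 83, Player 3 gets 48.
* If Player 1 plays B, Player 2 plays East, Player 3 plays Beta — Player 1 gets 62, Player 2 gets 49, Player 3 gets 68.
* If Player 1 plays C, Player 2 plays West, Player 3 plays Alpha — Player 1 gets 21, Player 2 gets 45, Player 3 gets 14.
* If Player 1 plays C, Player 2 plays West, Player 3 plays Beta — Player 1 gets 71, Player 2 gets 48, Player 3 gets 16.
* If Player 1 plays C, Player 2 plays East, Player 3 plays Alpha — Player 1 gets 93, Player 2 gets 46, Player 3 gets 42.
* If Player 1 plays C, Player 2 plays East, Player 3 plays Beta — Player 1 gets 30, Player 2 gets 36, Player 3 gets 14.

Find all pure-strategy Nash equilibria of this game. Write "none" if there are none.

Player 1 against (West, Alpha): payoffs 69, 25, 21 → best response A.
Player 1 against (West, Beta): payoffs 56, 98, 71 → best response B.
Player 1 against (East, Alpha): payoffs 82, 80, 93 → best response C.
Player 1 against (East, Beta): payoffs 19, 62, 30 → best response B.
Player 2 against (A, Alpha): payoffs 52, 40 → best response West.
Player 2 against (A, Beta): payoffs 88, 55 → best response West.
Player 2 against (B, Alpha): payoffs 50, 83 → best response East.
Player 2 against (B, Beta): payoffs 70, 49 → best response West.
Player 2 against (C, Alpha): payoffs 45, 46 → best response East.
Player 2 against (C, Beta): payoffs 48, 36 → best response West.
Player 3 against (A, West): payoffs 47, 40 → best response Alpha.
Player 3 against (A, East): payoffs 43, 11 → best response Alpha.
Player 3 against (B, West): payoffs 41, 42 → best response Beta.
Player 3 against (B, East): payoffs 48, 68 → best response Beta.
Player 3 against (C, West): payoffs 14, 16 → best response Beta.
Player 3 against (C, East): payoffs 42, 14 → best response Alpha.
Mutual best responses: (A, West, Alpha); (B, West, Beta); (C, East, Alpha).

(A, West, Alpha), (B, West, Beta), (C, East, Alpha)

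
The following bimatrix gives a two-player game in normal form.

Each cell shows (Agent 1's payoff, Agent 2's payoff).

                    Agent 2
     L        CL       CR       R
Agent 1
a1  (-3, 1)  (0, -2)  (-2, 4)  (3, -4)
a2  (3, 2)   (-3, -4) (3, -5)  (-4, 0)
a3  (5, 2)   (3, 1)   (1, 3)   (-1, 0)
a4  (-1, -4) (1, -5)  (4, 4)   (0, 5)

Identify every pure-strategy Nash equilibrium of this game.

No pure-strategy Nash equilibrium.

Agent 1 against L: payoffs -3, 3, 5, -1 → best response a3.
Agent 1 against CL: payoffs 0, -3, 3, 1 → best response a3.
Agent 1 against CR: payoffs -2, 3, 1, 4 → best response a4.
Agent 1 against R: payoffs 3, -4, -1, 0 → best response a1.
Agent 2 against a1: payoffs 1, -2, 4, -4 → best response CR.
Agent 2 against a2: payoffs 2, -4, -5, 0 → best response L.
Agent 2 against a3: payoffs 2, 1, 3, 0 → best response CR.
Agent 2 against a4: payoffs -4, -5, 4, 5 → best response R.
No profile is a mutual best response for all players.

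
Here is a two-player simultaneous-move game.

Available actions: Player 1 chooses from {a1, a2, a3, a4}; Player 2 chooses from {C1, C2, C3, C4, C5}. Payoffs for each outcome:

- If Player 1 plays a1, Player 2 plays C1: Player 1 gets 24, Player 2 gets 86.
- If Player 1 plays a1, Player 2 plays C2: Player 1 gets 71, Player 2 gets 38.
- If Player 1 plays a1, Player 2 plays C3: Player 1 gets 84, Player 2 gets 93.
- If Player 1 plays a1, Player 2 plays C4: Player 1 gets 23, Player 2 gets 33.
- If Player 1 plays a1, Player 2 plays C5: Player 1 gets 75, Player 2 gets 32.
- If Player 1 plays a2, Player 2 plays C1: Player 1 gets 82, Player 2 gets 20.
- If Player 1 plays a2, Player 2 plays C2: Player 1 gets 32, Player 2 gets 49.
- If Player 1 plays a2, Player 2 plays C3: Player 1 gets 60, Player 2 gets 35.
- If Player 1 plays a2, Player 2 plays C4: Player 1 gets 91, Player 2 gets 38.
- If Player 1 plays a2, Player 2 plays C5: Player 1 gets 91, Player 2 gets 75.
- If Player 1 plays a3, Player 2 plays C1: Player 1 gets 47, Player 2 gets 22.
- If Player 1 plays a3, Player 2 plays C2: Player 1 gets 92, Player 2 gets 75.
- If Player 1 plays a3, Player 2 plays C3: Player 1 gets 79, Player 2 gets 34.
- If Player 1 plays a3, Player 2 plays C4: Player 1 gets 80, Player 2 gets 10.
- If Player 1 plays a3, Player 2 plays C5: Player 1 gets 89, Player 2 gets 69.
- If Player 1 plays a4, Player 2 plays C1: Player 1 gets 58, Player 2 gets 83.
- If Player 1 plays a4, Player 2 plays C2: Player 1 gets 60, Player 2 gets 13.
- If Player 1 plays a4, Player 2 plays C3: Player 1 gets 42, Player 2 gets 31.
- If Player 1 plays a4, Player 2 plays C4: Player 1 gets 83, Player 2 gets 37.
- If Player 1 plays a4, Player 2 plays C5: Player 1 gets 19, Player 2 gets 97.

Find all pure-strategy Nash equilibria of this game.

Check each profile: it is a Nash equilibrium iff no player can strictly gain by switching unilaterally.
(a1, C1): Player 1 can switch to a2 (24 → 82). Not NE.
(a1, C2): Player 1 can switch to a3 (71 → 92). Not NE.
(a1, C3): Player 1 gets 84, best alternative 79; Player 2 gets 93, best alternative 86. No profitable deviation — NE.
(a1, C4): Player 1 can switch to a2 (23 → 91). Not NE.
(a1, C5): Player 1 can switch to a2 (75 → 91). Not NE.
(a2, C1): Player 2 can switch to C2 (20 → 49). Not NE.
(a2, C2): Player 1 can switch to a1 (32 → 71). Not NE.
(a2, C3): Player 1 can switch to a1 (60 → 84). Not NE.
(a2, C4): Player 2 can switch to C2 (38 → 49). Not NE.
(a2, C5): Player 1 gets 91, best alternative 89; Player 2 gets 75, best alternative 49. No profitable deviation — NE.
(a3, C2): Player 1 gets 92, best alternative 71; Player 2 gets 75, best alternative 69. No profitable deviation — NE.
(The remaining 9 profiles each have a profitable deviation by the same check.)

(a1, C3) and (a2, C5) and (a3, C2)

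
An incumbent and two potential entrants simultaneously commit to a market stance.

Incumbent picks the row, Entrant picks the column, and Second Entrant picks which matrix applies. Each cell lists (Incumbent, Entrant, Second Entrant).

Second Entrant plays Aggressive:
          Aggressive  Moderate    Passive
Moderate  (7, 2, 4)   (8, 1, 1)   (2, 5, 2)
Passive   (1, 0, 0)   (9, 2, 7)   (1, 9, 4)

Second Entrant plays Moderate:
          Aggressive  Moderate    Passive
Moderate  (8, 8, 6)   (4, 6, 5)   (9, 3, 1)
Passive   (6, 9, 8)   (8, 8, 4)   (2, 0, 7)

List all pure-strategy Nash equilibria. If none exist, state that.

(Moderate, Aggressive, Aggressive): Entrant can switch to Passive (2 → 5). Not NE.
(Moderate, Aggressive, Moderate): Incumbent gets 8, best alternative 6; Entrant gets 8, best alternative 6; Second Entrant gets 6, best alternative 4. No profitable deviation — NE.
(Moderate, Moderate, Aggressive): Incumbent can switch to Passive (8 → 9). Not NE.
(Moderate, Moderate, Moderate): Incumbent can switch to Passive (4 → 8). Not NE.
(Moderate, Passive, Aggressive): Incumbent gets 2, best alternative 1; Entrant gets 5, best alternative 2; Second Entrant gets 2, best alternative 1. No profitable deviation — NE.
(Moderate, Passive, Moderate): Entrant can switch to Aggressive (3 → 8). Not NE.
(Passive, Aggressive, Aggressive): Incumbent can switch to Moderate (1 → 7). Not NE.
(Passive, Aggressive, Moderate): Incumbent can switch to Moderate (6 → 8). Not NE.
(The remaining 4 profiles each have a profitable deviation by the same check.)

Pure-strategy Nash equilibria: (Moderate, Aggressive, Moderate), (Moderate, Passive, Aggressive)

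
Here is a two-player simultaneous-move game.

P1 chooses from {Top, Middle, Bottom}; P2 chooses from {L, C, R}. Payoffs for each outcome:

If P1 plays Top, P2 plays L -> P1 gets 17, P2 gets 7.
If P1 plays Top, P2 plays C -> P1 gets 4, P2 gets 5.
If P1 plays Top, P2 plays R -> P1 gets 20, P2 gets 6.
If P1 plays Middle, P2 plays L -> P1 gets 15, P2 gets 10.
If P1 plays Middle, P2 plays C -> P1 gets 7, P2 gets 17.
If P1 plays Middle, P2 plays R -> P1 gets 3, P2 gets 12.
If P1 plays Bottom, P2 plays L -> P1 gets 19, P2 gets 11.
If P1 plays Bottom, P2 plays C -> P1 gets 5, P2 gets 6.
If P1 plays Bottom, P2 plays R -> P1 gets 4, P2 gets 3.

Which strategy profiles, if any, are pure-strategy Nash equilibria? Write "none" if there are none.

P1 against L: payoffs 17, 15, 19 → best response Bottom.
P1 against C: payoffs 4, 7, 5 → best response Middle.
P1 against R: payoffs 20, 3, 4 → best response Top.
P2 against Top: payoffs 7, 5, 6 → best response L.
P2 against Middle: payoffs 10, 17, 12 → best response C.
P2 against Bottom: payoffs 11, 6, 3 → best response L.
Mutual best responses: (Middle, C); (Bottom, L).

Pure-strategy Nash equilibria: (Middle, C); (Bottom, L)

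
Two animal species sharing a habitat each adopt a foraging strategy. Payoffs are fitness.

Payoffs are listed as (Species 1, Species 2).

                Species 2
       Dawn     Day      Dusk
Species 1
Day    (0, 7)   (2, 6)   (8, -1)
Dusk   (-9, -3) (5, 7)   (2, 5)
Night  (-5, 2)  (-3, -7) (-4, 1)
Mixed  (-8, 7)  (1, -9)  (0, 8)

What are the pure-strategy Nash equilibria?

(Day, Dawn); (Dusk, Day)

For each strategy profile, look for a profitable unilateral deviation.
(Day, Dawn): Species 1 gets 0, best alternative -5; Species 2 gets 7, best alternative 6. No profitable deviation — NE.
(Day, Day): Species 1 can switch to Dusk (2 → 5). Not NE.
(Day, Dusk): Species 2 can switch to Dawn (-1 → 7). Not NE.
(Dusk, Dawn): Species 1 can switch to Day (-9 → 0). Not NE.
(Dusk, Day): Species 1 gets 5, best alternative 2; Species 2 gets 7, best alternative 5. No profitable deviation — NE.
(Dusk, Dusk): Species 1 can switch to Day (2 → 8). Not NE.
(Night, Dawn): Species 1 can switch to Day (-5 → 0). Not NE.
(Night, Day): Species 1 can switch to Day (-3 → 2). Not NE.
(Night, Dusk): Species 1 can switch to Day (-4 → 8). Not NE.
(Mixed, Dawn): Species 1 can switch to Day (-8 → 0). Not NE.
(The remaining 2 profiles each have a profitable deviation by the same check.)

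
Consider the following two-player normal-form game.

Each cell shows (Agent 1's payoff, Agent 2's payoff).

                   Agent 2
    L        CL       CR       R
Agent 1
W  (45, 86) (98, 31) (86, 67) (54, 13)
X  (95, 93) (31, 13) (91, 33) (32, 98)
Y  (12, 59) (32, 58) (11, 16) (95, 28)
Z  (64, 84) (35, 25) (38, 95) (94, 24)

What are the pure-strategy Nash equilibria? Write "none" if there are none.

none

(W, L): Agent 1 can switch to X (45 → 95). Not NE.
(W, CL): Agent 2 can switch to L (31 → 86). Not NE.
(W, CR): Agent 1 can switch to X (86 → 91). Not NE.
(W, R): Agent 1 can switch to Y (54 → 95). Not NE.
(X, L): Agent 2 can switch to R (93 → 98). Not NE.
(X, CL): Agent 1 can switch to W (31 → 98). Not NE.
(X, CR): Agent 2 can switch to L (33 → 93). Not NE.
(X, R): Agent 1 can switch to W (32 → 54). Not NE.
(The remaining 8 profiles each have a profitable deviation by the same check.)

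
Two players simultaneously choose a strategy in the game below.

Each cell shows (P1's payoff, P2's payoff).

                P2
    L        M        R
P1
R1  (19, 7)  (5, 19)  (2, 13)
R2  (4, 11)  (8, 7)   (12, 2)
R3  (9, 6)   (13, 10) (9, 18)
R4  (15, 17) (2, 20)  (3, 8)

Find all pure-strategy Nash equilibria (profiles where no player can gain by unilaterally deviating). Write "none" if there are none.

none

(R1, L): P2 can switch to M (7 → 19). Not NE.
(R1, M): P1 can switch to R2 (5 → 8). Not NE.
(R1, R): P1 can switch to R2 (2 → 12). Not NE.
(R2, L): P1 can switch to R1 (4 → 19). Not NE.
(R2, M): P1 can switch to R3 (8 → 13). Not NE.
(R2, R): P2 can switch to L (2 → 11). Not NE.
(R3, L): P1 can switch to R1 (9 → 19). Not NE.
(R3, M): P2 can switch to R (10 → 18). Not NE.
(R3, R): P1 can switch to R2 (9 → 12). Not NE.
(R4, L): P1 can switch to R1 (15 → 19). Not NE.
(R4, M): P1 can switch to R1 (2 → 5). Not NE.
(R4, R): P1 can switch to R2 (3 → 12). Not NE.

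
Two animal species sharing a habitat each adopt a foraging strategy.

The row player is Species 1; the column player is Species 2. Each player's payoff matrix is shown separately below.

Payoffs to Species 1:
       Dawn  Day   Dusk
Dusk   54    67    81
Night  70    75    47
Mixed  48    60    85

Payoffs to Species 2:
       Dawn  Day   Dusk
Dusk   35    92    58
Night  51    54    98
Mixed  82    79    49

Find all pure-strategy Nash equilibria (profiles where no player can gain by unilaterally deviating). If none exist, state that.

No pure-strategy Nash equilibrium.

(Dusk, Dawn): Species 1 can switch to Night (54 → 70). Not NE.
(Dusk, Day): Species 1 can switch to Night (67 → 75). Not NE.
(Dusk, Dusk): Species 1 can switch to Mixed (81 → 85). Not NE.
(Night, Dawn): Species 2 can switch to Day (51 → 54). Not NE.
(Night, Day): Species 2 can switch to Dusk (54 → 98). Not NE.
(Night, Dusk): Species 1 can switch to Dusk (47 → 81). Not NE.
(The remaining 3 profiles each have a profitable deviation by the same check.)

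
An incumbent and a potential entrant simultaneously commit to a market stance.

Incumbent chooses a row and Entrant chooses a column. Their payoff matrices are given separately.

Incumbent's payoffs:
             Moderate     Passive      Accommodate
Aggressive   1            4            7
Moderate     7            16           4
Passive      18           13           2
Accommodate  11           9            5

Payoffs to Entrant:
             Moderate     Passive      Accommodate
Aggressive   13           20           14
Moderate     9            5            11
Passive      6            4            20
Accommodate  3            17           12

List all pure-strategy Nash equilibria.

There is no pure-strategy Nash equilibrium.

For each strategy profile, look for a profitable unilateral deviation.
(Aggressive, Moderate): Incumbent can switch to Moderate (1 → 7). Not NE.
(Aggressive, Passive): Incumbent can switch to Moderate (4 → 16). Not NE.
(Aggressive, Accommodate): Entrant can switch to Passive (14 → 20). Not NE.
(Moderate, Moderate): Incumbent can switch to Passive (7 → 18). Not NE.
(Moderate, Passive): Entrant can switch to Moderate (5 → 9). Not NE.
(Moderate, Accommodate): Incumbent can switch to Aggressive (4 → 7). Not NE.
(Passive, Moderate): Entrant can switch to Accommodate (6 → 20). Not NE.
(Passive, Passive): Incumbent can switch to Moderate (13 → 16). Not NE.
(Passive, Accommodate): Incumbent can switch to Aggressive (2 → 7). Not NE.
(Accommodate, Moderate): Incumbent can switch to Passive (11 → 18). Not NE.
(The remaining 2 profiles each have a profitable deviation by the same check.)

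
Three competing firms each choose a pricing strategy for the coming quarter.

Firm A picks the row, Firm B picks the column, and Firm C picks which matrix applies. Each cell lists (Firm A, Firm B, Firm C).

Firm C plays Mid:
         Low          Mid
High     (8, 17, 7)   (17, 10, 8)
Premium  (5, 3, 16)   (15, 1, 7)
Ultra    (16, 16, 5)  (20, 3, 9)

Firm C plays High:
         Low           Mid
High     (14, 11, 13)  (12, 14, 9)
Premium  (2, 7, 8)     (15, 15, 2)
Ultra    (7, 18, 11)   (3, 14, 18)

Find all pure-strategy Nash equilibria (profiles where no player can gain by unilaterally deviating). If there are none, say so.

No pure-strategy Nash equilibrium.

Firm A against (Low, Mid): payoffs 8, 5, 16 → best response Ultra.
Firm A against (Low, High): payoffs 14, 2, 7 → best response High.
Firm A against (Mid, Mid): payoffs 17, 15, 20 → best response Ultra.
Firm A against (Mid, High): payoffs 12, 15, 3 → best response Premium.
Firm B against (High, Mid): payoffs 17, 10 → best response Low.
Firm B against (High, High): payoffs 11, 14 → best response Mid.
Firm B against (Premium, Mid): payoffs 3, 1 → best response Low.
Firm B against (Premium, High): payoffs 7, 15 → best response Mid.
Firm B against (Ultra, Mid): payoffs 16, 3 → best response Low.
Firm B against (Ultra, High): payoffs 18, 14 → best response Low.
Firm C against (High, Low): payoffs 7, 13 → best response High.
Firm C against (High, Mid): payoffs 8, 9 → best response High.
Firm C against (Premium, Low): payoffs 16, 8 → best response Mid.
Firm C against (Premium, Mid): payoffs 7, 2 → best response Mid.
Firm C against (Ultra, Low): payoffs 5, 11 → best response High.
Firm C against (Ultra, Mid): payoffs 9, 18 → best response High.
No profile is a mutual best response for all players.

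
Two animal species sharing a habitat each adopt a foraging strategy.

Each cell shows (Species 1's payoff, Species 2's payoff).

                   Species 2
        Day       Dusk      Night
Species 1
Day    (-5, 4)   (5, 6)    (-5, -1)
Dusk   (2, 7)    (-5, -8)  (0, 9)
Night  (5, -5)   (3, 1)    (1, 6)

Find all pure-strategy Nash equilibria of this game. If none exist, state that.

Pure-strategy Nash equilibria: (Day, Dusk), (Night, Night)

(Day, Day): Species 1 can switch to Dusk (-5 → 2). Not NE.
(Day, Dusk): Species 1 gets 5, best alternative 3; Species 2 gets 6, best alternative 4. No profitable deviation — NE.
(Day, Night): Species 1 can switch to Dusk (-5 → 0). Not NE.
(Dusk, Day): Species 1 can switch to Night (2 → 5). Not NE.
(Dusk, Dusk): Species 1 can switch to Day (-5 → 5). Not NE.
(Dusk, Night): Species 1 can switch to Night (0 → 1). Not NE.
(Night, Day): Species 2 can switch to Dusk (-5 → 1). Not NE.
(Night, Dusk): Species 1 can switch to Day (3 → 5). Not NE.
(Night, Night): Species 1 gets 1, best alternative 0; Species 2 gets 6, best alternative 1. No profitable deviation — NE.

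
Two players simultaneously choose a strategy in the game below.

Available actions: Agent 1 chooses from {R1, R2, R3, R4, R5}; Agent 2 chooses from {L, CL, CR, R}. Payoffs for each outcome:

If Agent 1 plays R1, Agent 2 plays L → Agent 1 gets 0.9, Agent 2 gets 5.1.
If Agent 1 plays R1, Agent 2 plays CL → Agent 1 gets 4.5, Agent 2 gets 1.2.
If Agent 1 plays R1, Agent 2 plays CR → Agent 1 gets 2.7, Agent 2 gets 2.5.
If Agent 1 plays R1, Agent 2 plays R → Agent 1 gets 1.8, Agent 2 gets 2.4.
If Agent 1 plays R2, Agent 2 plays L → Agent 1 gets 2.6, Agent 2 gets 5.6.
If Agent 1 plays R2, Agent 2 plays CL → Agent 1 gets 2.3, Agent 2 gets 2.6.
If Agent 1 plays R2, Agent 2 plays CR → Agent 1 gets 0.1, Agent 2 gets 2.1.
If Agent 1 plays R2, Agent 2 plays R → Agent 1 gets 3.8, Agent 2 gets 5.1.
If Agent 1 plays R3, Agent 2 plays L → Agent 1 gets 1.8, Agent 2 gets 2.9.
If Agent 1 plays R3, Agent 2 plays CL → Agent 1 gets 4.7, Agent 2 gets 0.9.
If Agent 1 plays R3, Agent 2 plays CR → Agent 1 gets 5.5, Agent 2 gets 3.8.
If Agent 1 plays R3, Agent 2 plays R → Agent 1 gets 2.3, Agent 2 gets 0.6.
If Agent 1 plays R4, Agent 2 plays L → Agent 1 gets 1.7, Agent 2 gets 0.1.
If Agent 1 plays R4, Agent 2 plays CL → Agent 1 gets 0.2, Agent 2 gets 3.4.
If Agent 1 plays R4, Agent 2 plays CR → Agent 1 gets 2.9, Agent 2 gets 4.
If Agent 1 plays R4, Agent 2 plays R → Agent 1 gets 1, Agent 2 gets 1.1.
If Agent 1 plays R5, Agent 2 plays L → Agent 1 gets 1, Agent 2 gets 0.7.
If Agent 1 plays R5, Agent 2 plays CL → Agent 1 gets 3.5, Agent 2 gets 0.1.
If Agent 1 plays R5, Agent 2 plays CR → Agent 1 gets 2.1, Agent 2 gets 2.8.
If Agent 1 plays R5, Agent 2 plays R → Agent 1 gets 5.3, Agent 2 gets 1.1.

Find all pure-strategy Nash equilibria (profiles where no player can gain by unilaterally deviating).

(R2, L); (R3, CR)

For each player, find the best response to each opponent profile; mutual best responses are the pure NE.
Agent 1 against L: payoffs 0.9, 2.6, 1.8, 1.7, 1 → best response R2.
Agent 1 against CL: payoffs 4.5, 2.3, 4.7, 0.2, 3.5 → best response R3.
Agent 1 against CR: payoffs 2.7, 0.1, 5.5, 2.9, 2.1 → best response R3.
Agent 1 against R: payoffs 1.8, 3.8, 2.3, 1, 5.3 → best response R5.
Agent 2 against R1: payoffs 5.1, 1.2, 2.5, 2.4 → best response L.
Agent 2 against R2: payoffs 5.6, 2.6, 2.1, 5.1 → best response L.
Agent 2 against R3: payoffs 2.9, 0.9, 3.8, 0.6 → best response CR.
Agent 2 against R4: payoffs 0.1, 3.4, 4, 1.1 → best response CR.
Agent 2 against R5: payoffs 0.7, 0.1, 2.8, 1.1 → best response CR.
Mutual best responses: (R2, L); (R3, CR).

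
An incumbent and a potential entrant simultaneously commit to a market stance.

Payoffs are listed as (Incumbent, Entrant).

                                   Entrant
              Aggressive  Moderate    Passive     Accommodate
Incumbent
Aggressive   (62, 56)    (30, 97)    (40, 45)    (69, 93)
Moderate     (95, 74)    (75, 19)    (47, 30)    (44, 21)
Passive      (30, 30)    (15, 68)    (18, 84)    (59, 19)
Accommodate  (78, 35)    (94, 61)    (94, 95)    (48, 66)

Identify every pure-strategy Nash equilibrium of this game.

For each player, find the best response to each opponent profile; mutual best responses are the pure NE.
Incumbent against Aggressive: payoffs 62, 95, 30, 78 → best response Moderate.
Incumbent against Moderate: payoffs 30, 75, 15, 94 → best response Accommodate.
Incumbent against Passive: payoffs 40, 47, 18, 94 → best response Accommodate.
Incumbent against Accommodate: payoffs 69, 44, 59, 48 → best response Aggressive.
Entrant against Aggressive: payoffs 56, 97, 45, 93 → best response Moderate.
Entrant against Moderate: payoffs 74, 19, 30, 21 → best response Aggressive.
Entrant against Passive: payoffs 30, 68, 84, 19 → best response Passive.
Entrant against Accommodate: payoffs 35, 61, 95, 66 → best response Passive.
Mutual best responses: (Moderate, Aggressive); (Accommodate, Passive).

(Moderate, Aggressive); (Accommodate, Passive)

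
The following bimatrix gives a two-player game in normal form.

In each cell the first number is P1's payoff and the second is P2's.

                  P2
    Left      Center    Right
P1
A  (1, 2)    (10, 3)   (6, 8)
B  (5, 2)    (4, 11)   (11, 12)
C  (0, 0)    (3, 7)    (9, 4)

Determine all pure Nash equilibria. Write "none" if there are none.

(B, Right)

P1 against Left: payoffs 1, 5, 0 → best response B.
P1 against Center: payoffs 10, 4, 3 → best response A.
P1 against Right: payoffs 6, 11, 9 → best response B.
P2 against A: payoffs 2, 3, 8 → best response Right.
P2 against B: payoffs 2, 11, 12 → best response Right.
P2 against C: payoffs 0, 7, 4 → best response Center.
Mutual best responses: (B, Right).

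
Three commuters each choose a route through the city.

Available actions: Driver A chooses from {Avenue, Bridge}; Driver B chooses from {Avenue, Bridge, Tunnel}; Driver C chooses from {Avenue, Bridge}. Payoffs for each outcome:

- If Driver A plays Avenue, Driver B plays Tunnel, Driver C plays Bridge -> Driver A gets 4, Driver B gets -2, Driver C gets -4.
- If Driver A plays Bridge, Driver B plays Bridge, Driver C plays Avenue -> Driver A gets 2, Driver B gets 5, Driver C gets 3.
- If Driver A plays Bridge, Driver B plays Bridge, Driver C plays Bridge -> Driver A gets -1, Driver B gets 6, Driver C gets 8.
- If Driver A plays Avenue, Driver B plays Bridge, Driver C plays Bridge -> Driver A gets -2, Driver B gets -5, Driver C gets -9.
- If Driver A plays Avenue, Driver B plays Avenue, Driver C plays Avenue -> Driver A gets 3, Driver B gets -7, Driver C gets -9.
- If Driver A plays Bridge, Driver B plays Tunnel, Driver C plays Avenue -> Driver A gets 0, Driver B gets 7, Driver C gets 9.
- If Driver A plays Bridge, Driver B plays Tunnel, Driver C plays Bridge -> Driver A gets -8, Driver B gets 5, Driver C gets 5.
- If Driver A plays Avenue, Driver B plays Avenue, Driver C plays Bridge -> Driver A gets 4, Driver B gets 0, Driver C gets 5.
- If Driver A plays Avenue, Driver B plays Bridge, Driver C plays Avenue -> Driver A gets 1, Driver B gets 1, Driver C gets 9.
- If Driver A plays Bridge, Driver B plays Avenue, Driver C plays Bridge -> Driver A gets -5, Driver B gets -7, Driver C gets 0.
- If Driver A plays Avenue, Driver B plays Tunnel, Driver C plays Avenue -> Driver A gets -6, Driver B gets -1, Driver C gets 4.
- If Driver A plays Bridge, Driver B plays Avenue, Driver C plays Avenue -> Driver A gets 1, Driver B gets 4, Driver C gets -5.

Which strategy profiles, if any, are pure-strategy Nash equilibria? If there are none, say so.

The pure Nash equilibria are (Avenue, Avenue, Bridge); (Bridge, Bridge, Bridge); (Bridge, Tunnel, Avenue).

(Avenue, Avenue, Avenue): Driver B can switch to Bridge (-7 → 1). Not NE.
(Avenue, Avenue, Bridge): Driver A gets 4, best alternative -5; Driver B gets 0, best alternative -2; Driver C gets 5, best alternative -9. No profitable deviation — NE.
(Avenue, Bridge, Avenue): Driver A can switch to Bridge (1 → 2). Not NE.
(Avenue, Bridge, Bridge): Driver A can switch to Bridge (-2 → -1). Not NE.
(Avenue, Tunnel, Avenue): Driver A can switch to Bridge (-6 → 0). Not NE.
(Avenue, Tunnel, Bridge): Driver B can switch to Avenue (-2 → 0). Not NE.
(Bridge, Avenue, Avenue): Driver A can switch to Avenue (1 → 3). Not NE.
(Bridge, Avenue, Bridge): Driver A can switch to Avenue (-5 → 4). Not NE.
(Bridge, Bridge, Avenue): Driver B can switch to Tunnel (5 → 7). Not NE.
(Bridge, Bridge, Bridge): Driver A gets -1, best alternative -2; Driver B gets 6, best alternative 5; Driver C gets 8, best alternative 3. No profitable deviation — NE.
(Bridge, Tunnel, Avenue): Driver A gets 0, best alternative -6; Driver B gets 7, best alternative 5; Driver C gets 9, best alternative 5. No profitable deviation — NE.
(The remaining 1 profile has a profitable deviation by the same check.)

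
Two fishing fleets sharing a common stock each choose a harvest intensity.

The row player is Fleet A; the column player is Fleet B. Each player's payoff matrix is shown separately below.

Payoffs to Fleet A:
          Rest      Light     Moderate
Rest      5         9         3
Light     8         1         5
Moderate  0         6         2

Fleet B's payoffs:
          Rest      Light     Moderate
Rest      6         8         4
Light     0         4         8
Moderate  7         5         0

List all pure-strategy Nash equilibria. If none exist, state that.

The pure Nash equilibria are (Rest, Light) and (Light, Moderate).

(Rest, Rest): Fleet A can switch to Light (5 → 8). Not NE.
(Rest, Light): Fleet A gets 9, best alternative 6; Fleet B gets 8, best alternative 6. No profitable deviation — NE.
(Rest, Moderate): Fleet A can switch to Light (3 → 5). Not NE.
(Light, Rest): Fleet B can switch to Light (0 → 4). Not NE.
(Light, Light): Fleet A can switch to Rest (1 → 9). Not NE.
(Light, Moderate): Fleet A gets 5, best alternative 3; Fleet B gets 8, best alternative 4. No profitable deviation — NE.
(Moderate, Rest): Fleet A can switch to Rest (0 → 5). Not NE.
(Moderate, Light): Fleet A can switch to Rest (6 → 9). Not NE.
(Moderate, Moderate): Fleet A can switch to Rest (2 → 3). Not NE.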